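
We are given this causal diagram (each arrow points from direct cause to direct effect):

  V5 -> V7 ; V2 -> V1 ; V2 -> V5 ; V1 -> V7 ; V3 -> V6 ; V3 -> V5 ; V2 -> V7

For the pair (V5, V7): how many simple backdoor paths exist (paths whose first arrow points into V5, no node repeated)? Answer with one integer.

2

A backdoor path from V5 to V7 is any simple undirected path whose first edge points into V5 (i.e. leaves V5 via a parent).
Parents of V5: {V2, V3}.
Enumerating:
  P1: V5 <- V2 -> V1 -> V7
  P2: V5 <- V2 -> V7
That exhausts the simple backdoor paths. Count: 2.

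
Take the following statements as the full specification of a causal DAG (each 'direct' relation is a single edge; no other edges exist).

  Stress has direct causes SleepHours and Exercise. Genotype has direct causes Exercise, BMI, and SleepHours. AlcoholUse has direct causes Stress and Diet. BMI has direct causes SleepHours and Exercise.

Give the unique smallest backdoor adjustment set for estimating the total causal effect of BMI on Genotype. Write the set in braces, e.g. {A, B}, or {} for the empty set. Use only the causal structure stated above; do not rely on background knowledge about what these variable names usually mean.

Variables eligible for adjustment (non-descendants of BMI, excluding BMI and Genotype): {AlcoholUse, Diet, Exercise, SleepHours, Stress}.
Backdoor paths from BMI to Genotype:
  P1: BMI <- SleepHours -> Stress <- Exercise -> Genotype
  P2: BMI <- SleepHours -> Genotype
  P3: BMI <- Exercise -> Stress <- SleepHours -> Genotype
  P4: BMI <- Exercise -> Genotype
The empty set is not sufficient: P2 (BMI <- SleepHours -> Genotype) has no collider blocking it and no conditioned non-collider, so it is open.
Try {Exercise, SleepHours}:
  P1: blocked at fork node SleepHours ∈ conditioning set.
  P2: blocked at fork node SleepHours ∈ conditioning set.
  P3: blocked at fork node Exercise ∈ conditioning set.
  P4: blocked at fork node Exercise ∈ conditioning set.
{Exercise, SleepHours} contains no descendant of BMI and blocks every backdoor path.
Every element of {Exercise, SleepHours} is needed (dropping Exercise leaves P4 open; dropping SleepHours leaves P2 open), so no proper subset is valid.
Among all size-2 subsets of the eligible variables, only {Exercise, SleepHours} blocks every backdoor path, so it is the unique smallest valid adjustment set.

{Exercise, SleepHours}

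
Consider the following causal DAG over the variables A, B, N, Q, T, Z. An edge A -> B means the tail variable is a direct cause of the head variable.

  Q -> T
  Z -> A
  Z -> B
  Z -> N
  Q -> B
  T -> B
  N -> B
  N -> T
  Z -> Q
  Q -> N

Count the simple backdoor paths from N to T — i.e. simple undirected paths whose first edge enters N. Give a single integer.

A backdoor path from N to T is any simple undirected path whose first edge points into N (i.e. leaves N via a parent).
Parents of N: {Q, Z}.
Enumerating:
  P1: N <- Z -> Q -> T
  P2: N <- Z -> Q -> B <- T
  P3: N <- Z -> B <- Q -> T
  P4: N <- Z -> B <- T
  P5: N <- Q <- Z -> B <- T
  P6: N <- Q -> T
  P7: N <- Q -> B <- T
That exhausts the simple backdoor paths. Count: 7.

7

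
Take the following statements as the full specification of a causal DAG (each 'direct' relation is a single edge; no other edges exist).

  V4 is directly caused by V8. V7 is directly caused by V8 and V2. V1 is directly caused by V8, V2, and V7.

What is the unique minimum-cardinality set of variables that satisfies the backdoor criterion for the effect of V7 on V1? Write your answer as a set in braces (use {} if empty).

Variables eligible for adjustment (non-descendants of V7, excluding V7 and V1): {V2, V4, V8}.
Backdoor paths from V7 to V1:
  P1: V7 <- V8 -> V1
  P2: V7 <- V2 -> V1
The empty set is not sufficient: P1 (V7 <- V8 -> V1) has no collider blocking it and no conditioned non-collider, so it is open.
Try {V2, V8}:
  P1: blocked at fork node V8 ∈ conditioning set.
  P2: blocked at fork node V2 ∈ conditioning set.
{V2, V8} contains no descendant of V7 and blocks every backdoor path.
Every element of {V2, V8} is needed (dropping V2 leaves P2 open; dropping V8 leaves P1 open), so no proper subset is valid.
Among all size-2 subsets of the eligible variables, only {V2, V8} blocks every backdoor path, so it is the unique smallest valid adjustment set.

{V2, V8}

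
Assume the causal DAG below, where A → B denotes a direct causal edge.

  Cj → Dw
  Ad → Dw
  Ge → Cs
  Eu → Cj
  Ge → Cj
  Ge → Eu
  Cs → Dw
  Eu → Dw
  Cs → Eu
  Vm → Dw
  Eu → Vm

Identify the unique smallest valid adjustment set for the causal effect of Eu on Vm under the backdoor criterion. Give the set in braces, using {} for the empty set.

Variables eligible for adjustment (non-descendants of Eu, excluding Eu and Vm): {Ad, Cs, Ge}.
Backdoor paths from Eu to Vm:
  P1: Eu <- Ge -> Cs -> Dw <- Vm
  P2: Eu <- Ge -> Cj -> Dw <- Vm
  P3: Eu <- Cs <- Ge -> Cj -> Dw <- Vm
  P4: Eu <- Cs -> Dw <- Vm
Each backdoor path contains an unconditioned collider, so every path is already blocked with the empty conditioning set:
  P1: blocked at collider Dw (neither it nor any descendant is in the conditioning set).
  P2: blocked at collider Dw (neither it nor any descendant is in the conditioning set).
  P3: blocked at collider Dw (neither it nor any descendant is in the conditioning set).
  P4: blocked at collider Dw (neither it nor any descendant is in the conditioning set).
The empty set is therefore the unique smallest valid set.

{}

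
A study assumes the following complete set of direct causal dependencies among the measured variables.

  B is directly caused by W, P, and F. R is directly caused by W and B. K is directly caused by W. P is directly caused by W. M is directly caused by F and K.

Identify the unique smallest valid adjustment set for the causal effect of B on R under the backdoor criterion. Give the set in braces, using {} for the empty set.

{W}

Variables eligible for adjustment (non-descendants of B, excluding B and R): {F, K, M, P, W}.
Backdoor paths from B to R:
  P1: B <- F -> M <- K <- W -> R
  P2: B <- W -> R
  P3: B <- P <- W -> R
The empty set is not sufficient: P2 (B <- W -> R) has no collider blocking it and no conditioned non-collider, so it is open.
Try {W}:
  P1: blocked at collider M (neither it nor any descendant is in the conditioning set).
  P2: blocked at fork node W ∈ conditioning set.
  P3: blocked at fork node W ∈ conditioning set.
{W} contains no descendant of B and blocks every backdoor path.
No other singleton works — e.g. {F} leaves P2 open — so {W} is the unique smallest valid adjustment set.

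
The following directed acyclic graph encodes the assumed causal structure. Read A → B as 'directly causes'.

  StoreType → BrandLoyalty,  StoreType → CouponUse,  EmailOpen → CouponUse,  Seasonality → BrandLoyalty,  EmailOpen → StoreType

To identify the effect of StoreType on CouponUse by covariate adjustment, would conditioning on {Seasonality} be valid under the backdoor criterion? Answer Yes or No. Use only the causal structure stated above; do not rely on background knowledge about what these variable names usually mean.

Backdoor paths from StoreType to CouponUse (paths whose first edge points into StoreType):
  P1: StoreType <- EmailOpen -> CouponUse
Condition 1 (no descendant of StoreType in the set): holds — descendants of StoreType are {BrandLoyalty, CouponUse}; none are in {Seasonality}.
Condition 2 (every backdoor path blocked by {Seasonality}):
  P1: open — no interior node is in the conditioning set.
{Seasonality} does not satisfy the backdoor criterion.

No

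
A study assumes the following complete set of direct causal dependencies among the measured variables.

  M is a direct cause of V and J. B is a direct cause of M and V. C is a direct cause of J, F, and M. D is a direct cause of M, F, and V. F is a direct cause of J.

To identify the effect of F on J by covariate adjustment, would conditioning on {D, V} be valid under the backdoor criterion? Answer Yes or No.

Backdoor paths from F to J (paths whose first edge points into F):
  P1: F <- C -> M -> J
  P2: F <- C -> J
  P3: F <- D -> M <- C -> J
  P4: F <- D -> M -> J
  P5: F <- D -> V <- B -> M <- C -> J
  P6: F <- D -> V <- B -> M -> J
  P7: F <- D -> V <- M <- C -> J
  P8: F <- D -> V <- M -> J
Condition 1 (no descendant of F in the set): holds — descendants of F are {J}; none are in {D, V}.
Condition 2 (every backdoor path blocked by {D, V}):
  P1: open — no interior node is in the conditioning set.
  P2: open — no interior node is in the conditioning set.
  P3: blocked at fork node D ∈ conditioning set.
  P4: blocked at fork node D ∈ conditioning set.
  P5: blocked at fork node D ∈ conditioning set.
  P6: blocked at fork node D ∈ conditioning set.
  P7: blocked at fork node D ∈ conditioning set.
  P8: blocked at fork node D ∈ conditioning set.
{D, V} does not satisfy the backdoor criterion.

No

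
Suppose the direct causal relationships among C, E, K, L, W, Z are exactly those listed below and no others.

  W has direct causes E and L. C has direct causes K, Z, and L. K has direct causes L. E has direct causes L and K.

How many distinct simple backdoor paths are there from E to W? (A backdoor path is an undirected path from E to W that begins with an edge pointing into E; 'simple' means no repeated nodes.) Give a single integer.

3

A backdoor path from E to W is any simple undirected path whose first edge points into E (i.e. leaves E via a parent).
Parents of E: {K, L}.
Enumerating:
  P1: E <- L -> W
  P2: E <- K <- L -> W
  P3: E <- K -> C <- L -> W
That exhausts the simple backdoor paths. Count: 3.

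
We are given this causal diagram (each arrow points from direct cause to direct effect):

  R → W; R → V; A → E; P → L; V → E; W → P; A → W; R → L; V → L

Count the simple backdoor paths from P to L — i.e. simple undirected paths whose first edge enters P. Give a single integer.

A backdoor path from P to L is any simple undirected path whose first edge points into P (i.e. leaves P via a parent).
Parents of P: {W}.
Enumerating:
  P1: P <- W <- A -> E <- V <- R -> L
  P2: P <- W <- A -> E <- V -> L
  P3: P <- W <- R -> V -> L
  P4: P <- W <- R -> L
That exhausts the simple backdoor paths. Count: 4.

4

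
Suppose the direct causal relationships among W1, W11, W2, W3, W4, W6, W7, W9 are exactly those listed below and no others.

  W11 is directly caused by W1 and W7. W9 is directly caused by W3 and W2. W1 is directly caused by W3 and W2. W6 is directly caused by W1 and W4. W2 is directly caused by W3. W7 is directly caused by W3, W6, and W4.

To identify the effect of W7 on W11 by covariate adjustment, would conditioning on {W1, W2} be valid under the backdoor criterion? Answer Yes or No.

Backdoor paths from W7 to W11 (paths whose first edge points into W7):
  P1: W7 <- W3 -> W2 -> W1 -> W11
  P2: W7 <- W3 -> W1 -> W11
  P3: W7 <- W3 -> W9 <- W2 -> W1 -> W11
  P4: W7 <- W4 -> W6 <- W1 -> W11
  P5: W7 <- W6 <- W1 -> W11
Condition 1 (no descendant of W7 in the set): holds — descendants of W7 are {W11}; none are in {W1, W2}.
Condition 2 (every backdoor path blocked by {W1, W2}):
  P1: blocked at chain node W2 ∈ conditioning set.
  P2: blocked at chain node W1 ∈ conditioning set.
  P3: blocked at collider W9 (neither it nor any descendant is in the conditioning set).
  P4: blocked at collider W6 (neither it nor any descendant is in the conditioning set).
  P5: blocked at fork node W1 ∈ conditioning set.
{W1, W2} satisfies the backdoor criterion.

Yes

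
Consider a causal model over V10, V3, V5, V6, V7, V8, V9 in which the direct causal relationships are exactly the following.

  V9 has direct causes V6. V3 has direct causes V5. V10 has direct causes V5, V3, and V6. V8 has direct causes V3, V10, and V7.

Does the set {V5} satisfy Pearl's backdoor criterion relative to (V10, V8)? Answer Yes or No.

No

Backdoor paths from V10 to V8 (paths whose first edge points into V10):
  P1: V10 <- V5 -> V3 -> V8
  P2: V10 <- V3 -> V8
Condition 1 (no descendant of V10 in the set): holds — descendants of V10 are {V8}; none are in {V5}.
Condition 2 (every backdoor path blocked by {V5}):
  P1: blocked at fork node V5 ∈ conditioning set.
  P2: open — no interior node is in the conditioning set.
{V5} does not satisfy the backdoor criterion.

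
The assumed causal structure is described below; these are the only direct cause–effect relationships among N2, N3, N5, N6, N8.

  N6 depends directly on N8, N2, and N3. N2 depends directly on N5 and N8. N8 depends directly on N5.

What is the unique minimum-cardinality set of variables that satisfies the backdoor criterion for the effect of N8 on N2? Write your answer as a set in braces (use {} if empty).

Variables eligible for adjustment (non-descendants of N8, excluding N8 and N2): {N3, N5}.
Backdoor paths from N8 to N2:
  P1: N8 <- N5 -> N2
The empty set is not sufficient: P1 (N8 <- N5 -> N2) has no collider blocking it and no conditioned non-collider, so it is open.
Try {N5}:
  P1: blocked at fork node N5 ∈ conditioning set.
{N5} contains no descendant of N8 and blocks every backdoor path.
No other singleton works — e.g. {N3} leaves P1 open — so {N5} is the unique smallest valid adjustment set.

{N5}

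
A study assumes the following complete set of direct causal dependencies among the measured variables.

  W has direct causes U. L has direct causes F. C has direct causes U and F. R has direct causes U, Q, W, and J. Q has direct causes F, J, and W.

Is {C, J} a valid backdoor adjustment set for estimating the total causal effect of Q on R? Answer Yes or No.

No

Backdoor paths from Q to R (paths whose first edge points into Q):
  P1: Q <- F -> C <- U -> W -> R
  P2: Q <- F -> C <- U -> R
  P3: Q <- W <- U -> R
  P4: Q <- W -> R
  P5: Q <- J -> R
Condition 1 (no descendant of Q in the set): holds — descendants of Q are {R}; none are in {C, J}.
Condition 2 (every backdoor path blocked by {C, J}):
  P1: open — collider(s) C are conditioned on (or have a conditioned descendant) and no non-collider on the path is in the set.
  P2: open — collider(s) C are conditioned on (or have a conditioned descendant) and no non-collider on the path is in the set.
  P3: open — no interior node is in the conditioning set.
  P4: open — no interior node is in the conditioning set.
  P5: blocked at fork node J ∈ conditioning set.
{C, J} does not satisfy the backdoor criterion.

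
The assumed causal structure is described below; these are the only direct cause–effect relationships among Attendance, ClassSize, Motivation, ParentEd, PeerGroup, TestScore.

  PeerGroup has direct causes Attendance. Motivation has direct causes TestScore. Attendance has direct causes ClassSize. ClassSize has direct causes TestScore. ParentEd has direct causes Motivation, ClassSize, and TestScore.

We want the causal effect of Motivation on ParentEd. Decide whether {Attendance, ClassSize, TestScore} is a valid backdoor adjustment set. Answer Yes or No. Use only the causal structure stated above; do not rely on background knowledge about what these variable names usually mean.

Backdoor paths from Motivation to ParentEd (paths whose first edge points into Motivation):
  P1: Motivation <- TestScore -> ClassSize -> ParentEd
  P2: Motivation <- TestScore -> ParentEd
Condition 1 (no descendant of Motivation in the set): holds — descendants of Motivation are {ParentEd}; none are in {Attendance, ClassSize, TestScore}.
Condition 2 (every backdoor path blocked by {Attendance, ClassSize, TestScore}):
  P1: blocked at fork node TestScore ∈ conditioning set.
  P2: blocked at fork node TestScore ∈ conditioning set.
{Attendance, ClassSize, TestScore} satisfies the backdoor criterion.

Yes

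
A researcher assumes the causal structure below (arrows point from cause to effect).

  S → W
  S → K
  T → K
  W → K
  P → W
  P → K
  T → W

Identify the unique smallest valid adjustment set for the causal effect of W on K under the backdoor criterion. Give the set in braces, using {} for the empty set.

Variables eligible for adjustment (non-descendants of W, excluding W and K): {P, S, T}.
Backdoor paths from W to K:
  P1: W <- T -> K
  P2: W <- S -> K
  P3: W <- P -> K
The empty set is not sufficient: P1 (W <- T -> K) has no collider blocking it and no conditioned non-collider, so it is open.
Try {P, S, T}:
  P1: blocked at fork node T ∈ conditioning set.
  P2: blocked at fork node S ∈ conditioning set.
  P3: blocked at fork node P ∈ conditioning set.
{P, S, T} contains no descendant of W and blocks every backdoor path.
Every element of {P, S, T} is needed (dropping P leaves P3 open; dropping S leaves P2 open; dropping T leaves P1 open), so no proper subset is valid.
Among all size-3 subsets of the eligible variables, only {P, S, T} blocks every backdoor path, so it is the unique smallest valid adjustment set.

{P, S, T}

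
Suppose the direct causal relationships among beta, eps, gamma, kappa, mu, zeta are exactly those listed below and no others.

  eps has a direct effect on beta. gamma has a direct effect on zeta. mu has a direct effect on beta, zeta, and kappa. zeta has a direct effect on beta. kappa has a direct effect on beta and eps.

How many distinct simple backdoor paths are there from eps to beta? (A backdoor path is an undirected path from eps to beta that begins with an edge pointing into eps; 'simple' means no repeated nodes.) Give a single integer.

A backdoor path from eps to beta is any simple undirected path whose first edge points into eps (i.e. leaves eps via a parent).
Parents of eps: {kappa}.
Enumerating:
  P1: eps <- kappa <- mu -> zeta -> beta
  P2: eps <- kappa <- mu -> beta
  P3: eps <- kappa -> beta
That exhausts the simple backdoor paths. Count: 3.

3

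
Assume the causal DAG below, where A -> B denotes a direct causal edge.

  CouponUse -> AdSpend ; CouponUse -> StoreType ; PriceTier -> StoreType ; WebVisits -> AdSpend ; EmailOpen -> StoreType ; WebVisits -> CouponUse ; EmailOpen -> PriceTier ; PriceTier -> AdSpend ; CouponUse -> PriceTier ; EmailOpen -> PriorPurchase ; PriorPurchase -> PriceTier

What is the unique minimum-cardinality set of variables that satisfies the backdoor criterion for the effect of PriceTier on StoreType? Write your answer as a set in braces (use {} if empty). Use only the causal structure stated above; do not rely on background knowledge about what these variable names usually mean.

{CouponUse, EmailOpen}

Variables eligible for adjustment (non-descendants of PriceTier, excluding PriceTier and StoreType): {CouponUse, EmailOpen, PriorPurchase, WebVisits}.
Backdoor paths from PriceTier to StoreType:
  P1: PriceTier <- CouponUse -> StoreType
  P2: PriceTier <- EmailOpen -> StoreType
  P3: PriceTier <- PriorPurchase <- EmailOpen -> StoreType
The empty set is not sufficient: P1 (PriceTier <- CouponUse -> StoreType) has no collider blocking it and no conditioned non-collider, so it is open.
Try {CouponUse, EmailOpen}:
  P1: blocked at fork node CouponUse ∈ conditioning set.
  P2: blocked at fork node EmailOpen ∈ conditioning set.
  P3: blocked at fork node EmailOpen ∈ conditioning set.
{CouponUse, EmailOpen} contains no descendant of PriceTier and blocks every backdoor path.
Every element of {CouponUse, EmailOpen} is needed (dropping CouponUse leaves P1 open; dropping EmailOpen leaves P2 open), so no proper subset is valid.
Among all size-2 subsets of the eligible variables, only {CouponUse, EmailOpen} blocks every backdoor path, so it is the unique smallest valid adjustment set.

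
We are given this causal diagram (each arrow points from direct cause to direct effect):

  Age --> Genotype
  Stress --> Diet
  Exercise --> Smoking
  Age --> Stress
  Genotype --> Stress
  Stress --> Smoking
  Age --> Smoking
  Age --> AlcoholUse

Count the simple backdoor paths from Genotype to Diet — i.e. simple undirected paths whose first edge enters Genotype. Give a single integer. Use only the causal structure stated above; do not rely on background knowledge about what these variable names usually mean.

2

A backdoor path from Genotype to Diet is any simple undirected path whose first edge points into Genotype (i.e. leaves Genotype via a parent).
Parents of Genotype: {Age}.
Enumerating:
  P1: Genotype <- Age -> Stress -> Diet
  P2: Genotype <- Age -> Smoking <- Stress -> Diet
That exhausts the simple backdoor paths. Count: 2.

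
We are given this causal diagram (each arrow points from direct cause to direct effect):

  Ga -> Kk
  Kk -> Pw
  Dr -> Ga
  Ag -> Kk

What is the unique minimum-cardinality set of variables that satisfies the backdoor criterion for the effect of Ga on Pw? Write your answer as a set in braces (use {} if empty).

Variables eligible for adjustment (non-descendants of Ga, excluding Ga and Pw): {Ag, Dr}.
Backdoor paths from Ga to Pw:
  (none)
With no backdoor paths the empty set already satisfies the criterion, and it is trivially minimal.

{}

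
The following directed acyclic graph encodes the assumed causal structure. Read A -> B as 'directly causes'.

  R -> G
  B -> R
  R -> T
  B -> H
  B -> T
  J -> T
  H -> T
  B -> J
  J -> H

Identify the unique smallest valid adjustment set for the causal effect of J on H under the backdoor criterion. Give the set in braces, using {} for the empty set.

Variables eligible for adjustment (non-descendants of J, excluding J and H): {B, G, R}.
Backdoor paths from J to H:
  P1: J <- B -> R -> T <- H
  P2: J <- B -> H
  P3: J <- B -> T <- H
The empty set is not sufficient: P2 (J <- B -> H) has no collider blocking it and no conditioned non-collider, so it is open.
Try {B}:
  P1: blocked at fork node B ∈ conditioning set.
  P2: blocked at fork node B ∈ conditioning set.
  P3: blocked at fork node B ∈ conditioning set.
{B} contains no descendant of J and blocks every backdoor path.
No other singleton works — e.g. {R} leaves P2 open — so {B} is the unique smallest valid adjustment set.

{B}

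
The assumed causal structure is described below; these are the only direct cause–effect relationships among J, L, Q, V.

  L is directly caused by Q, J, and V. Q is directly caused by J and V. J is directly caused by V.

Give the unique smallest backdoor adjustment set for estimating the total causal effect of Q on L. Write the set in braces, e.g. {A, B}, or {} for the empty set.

{J, V}

Variables eligible for adjustment (non-descendants of Q, excluding Q and L): {J, V}.
Backdoor paths from Q to L:
  P1: Q <- V -> J -> L
  P2: Q <- V -> L
  P3: Q <- J <- V -> L
  P4: Q <- J -> L
The empty set is not sufficient: P1 (Q <- V -> J -> L) has no collider blocking it and no conditioned non-collider, so it is open.
Try {J, V}:
  P1: blocked at fork node V ∈ conditioning set.
  P2: blocked at fork node V ∈ conditioning set.
  P3: blocked at chain node J ∈ conditioning set.
  P4: blocked at fork node J ∈ conditioning set.
{J, V} contains no descendant of Q and blocks every backdoor path.
Every element of {J, V} is needed (dropping J leaves P4 open; dropping V leaves P2 open), so no proper subset is valid.
Among all size-2 subsets of the eligible variables, only {J, V} blocks every backdoor path, so it is the unique smallest valid adjustment set.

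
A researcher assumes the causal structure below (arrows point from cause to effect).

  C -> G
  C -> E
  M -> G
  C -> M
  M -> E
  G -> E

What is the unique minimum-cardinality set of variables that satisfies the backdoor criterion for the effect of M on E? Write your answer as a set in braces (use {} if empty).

Variables eligible for adjustment (non-descendants of M, excluding M and E): {C}.
Backdoor paths from M to E:
  P1: M <- C -> G -> E
  P2: M <- C -> E
The empty set is not sufficient: P1 (M <- C -> G -> E) has no collider blocking it and no conditioned non-collider, so it is open.
Try {C}:
  P1: blocked at fork node C ∈ conditioning set.
  P2: blocked at fork node C ∈ conditioning set.
{C} contains no descendant of M and blocks every backdoor path.
{C} is the unique smallest valid adjustment set.

{C}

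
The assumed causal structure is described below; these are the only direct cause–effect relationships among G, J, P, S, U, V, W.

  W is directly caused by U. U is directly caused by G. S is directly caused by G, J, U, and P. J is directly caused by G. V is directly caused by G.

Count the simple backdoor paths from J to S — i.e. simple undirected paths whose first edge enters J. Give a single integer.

A backdoor path from J to S is any simple undirected path whose first edge points into J (i.e. leaves J via a parent).
Parents of J: {G}.
Enumerating:
  P1: J <- G -> U -> S
  P2: J <- G -> S
That exhausts the simple backdoor paths. Count: 2.

2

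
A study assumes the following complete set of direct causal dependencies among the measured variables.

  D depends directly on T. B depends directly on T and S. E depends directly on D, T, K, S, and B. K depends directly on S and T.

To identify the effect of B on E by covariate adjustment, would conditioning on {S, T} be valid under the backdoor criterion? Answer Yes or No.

Yes

Backdoor paths from B to E (paths whose first edge points into B):
  P1: B <- T -> D -> E
  P2: B <- T -> K <- S -> E
  P3: B <- T -> K -> E
  P4: B <- T -> E
  P5: B <- S -> K <- T -> D -> E
  P6: B <- S -> K <- T -> E
  P7: B <- S -> K -> E
  P8: B <- S -> E
Condition 1 (no descendant of B in the set): holds — descendants of B are {E}; none are in {S, T}.
Condition 2 (every backdoor path blocked by {S, T}):
  P1: blocked at fork node T ∈ conditioning set.
  P2: blocked at fork node T ∈ conditioning set.
  P3: blocked at fork node T ∈ conditioning set.
  P4: blocked at fork node T ∈ conditioning set.
  P5: blocked at fork node S ∈ conditioning set.
  P6: blocked at fork node S ∈ conditioning set.
  P7: blocked at fork node S ∈ conditioning set.
  P8: blocked at fork node S ∈ conditioning set.
{S, T} satisfies the backdoor criterion.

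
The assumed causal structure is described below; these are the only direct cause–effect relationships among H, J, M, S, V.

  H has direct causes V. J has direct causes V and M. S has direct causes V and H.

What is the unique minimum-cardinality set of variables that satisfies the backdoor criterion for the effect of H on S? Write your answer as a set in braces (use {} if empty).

Variables eligible for adjustment (non-descendants of H, excluding H and S): {J, M, V}.
Backdoor paths from H to S:
  P1: H <- V -> S
The empty set is not sufficient: P1 (H <- V -> S) has no collider blocking it and no conditioned non-collider, so it is open.
Try {V}:
  P1: blocked at fork node V ∈ conditioning set.
{V} contains no descendant of H and blocks every backdoor path.
No other singleton works — e.g. {M} leaves P1 open — so {V} is the unique smallest valid adjustment set.

{V}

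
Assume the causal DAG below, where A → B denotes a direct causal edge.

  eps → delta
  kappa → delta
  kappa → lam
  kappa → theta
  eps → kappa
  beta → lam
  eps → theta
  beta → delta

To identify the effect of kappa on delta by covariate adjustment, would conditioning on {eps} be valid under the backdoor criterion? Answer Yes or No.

Yes

Backdoor paths from kappa to delta (paths whose first edge points into kappa):
  P1: kappa <- eps -> delta
Condition 1 (no descendant of kappa in the set): holds — descendants of kappa are {delta, lam, theta}; none are in {eps}.
Condition 2 (every backdoor path blocked by {eps}):
  P1: blocked at fork node eps ∈ conditioning set.
{eps} satisfies the backdoor criterion.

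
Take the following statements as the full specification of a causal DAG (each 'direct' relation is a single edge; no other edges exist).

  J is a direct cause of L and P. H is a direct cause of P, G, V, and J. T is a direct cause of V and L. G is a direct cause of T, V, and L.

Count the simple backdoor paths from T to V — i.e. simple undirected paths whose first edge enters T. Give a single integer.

4

A backdoor path from T to V is any simple undirected path whose first edge points into T (i.e. leaves T via a parent).
Parents of T: {G}.
Enumerating:
  P1: T <- G <- H -> V
  P2: T <- G -> L <- J <- H -> V
  P3: T <- G -> L <- J -> P <- H -> V
  P4: T <- G -> V
That exhausts the simple backdoor paths. Count: 4.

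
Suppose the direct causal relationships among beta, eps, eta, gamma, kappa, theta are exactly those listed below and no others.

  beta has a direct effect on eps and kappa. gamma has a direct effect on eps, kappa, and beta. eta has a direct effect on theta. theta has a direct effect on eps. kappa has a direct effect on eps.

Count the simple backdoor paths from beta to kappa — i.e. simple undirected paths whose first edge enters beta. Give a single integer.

2

A backdoor path from beta to kappa is any simple undirected path whose first edge points into beta (i.e. leaves beta via a parent).
Parents of beta: {gamma}.
Enumerating:
  P1: beta <- gamma -> kappa
  P2: beta <- gamma -> eps <- kappa
That exhausts the simple backdoor paths. Count: 2.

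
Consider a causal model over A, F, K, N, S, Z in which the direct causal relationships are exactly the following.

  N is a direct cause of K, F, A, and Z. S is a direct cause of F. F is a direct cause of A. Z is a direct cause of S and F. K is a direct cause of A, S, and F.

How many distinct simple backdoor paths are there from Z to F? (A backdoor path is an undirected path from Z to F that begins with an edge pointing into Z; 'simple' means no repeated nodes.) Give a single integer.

7

A backdoor path from Z to F is any simple undirected path whose first edge points into Z (i.e. leaves Z via a parent).
Parents of Z: {N}.
Enumerating:
  P1: Z <- N -> K -> S -> F
  P2: Z <- N -> K -> F
  P3: Z <- N -> K -> A <- F
  P4: Z <- N -> F
  P5: Z <- N -> A <- K -> S -> F
  P6: Z <- N -> A <- K -> F
  P7: Z <- N -> A <- F
That exhausts the simple backdoor paths. Count: 7.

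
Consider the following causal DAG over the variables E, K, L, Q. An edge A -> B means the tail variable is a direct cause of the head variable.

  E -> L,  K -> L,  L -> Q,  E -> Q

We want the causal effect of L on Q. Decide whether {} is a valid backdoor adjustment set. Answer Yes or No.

No

Backdoor paths from L to Q (paths whose first edge points into L):
  P1: L <- E -> Q
Condition 1 (no descendant of L in the set): holds — descendants of L are {Q}; none are in {}.
Condition 2 (every backdoor path blocked by {}):
  P1: open — no interior node is in the conditioning set.
{} does not satisfy the backdoor criterion.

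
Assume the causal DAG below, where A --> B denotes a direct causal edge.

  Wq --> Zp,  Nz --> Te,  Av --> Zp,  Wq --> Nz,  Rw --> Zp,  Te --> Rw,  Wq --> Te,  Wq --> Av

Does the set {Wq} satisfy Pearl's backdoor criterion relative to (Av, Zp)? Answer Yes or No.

Backdoor paths from Av to Zp (paths whose first edge points into Av):
  P1: Av <- Wq -> Nz -> Te -> Rw -> Zp
  P2: Av <- Wq -> Te -> Rw -> Zp
  P3: Av <- Wq -> Zp
Condition 1 (no descendant of Av in the set): holds — descendants of Av are {Zp}; none are in {Wq}.
Condition 2 (every backdoor path blocked by {Wq}):
  P1: blocked at fork node Wq ∈ conditioning set.
  P2: blocked at fork node Wq ∈ conditioning set.
  P3: blocked at fork node Wq ∈ conditioning set.
{Wq} satisfies the backdoor criterion.

Yes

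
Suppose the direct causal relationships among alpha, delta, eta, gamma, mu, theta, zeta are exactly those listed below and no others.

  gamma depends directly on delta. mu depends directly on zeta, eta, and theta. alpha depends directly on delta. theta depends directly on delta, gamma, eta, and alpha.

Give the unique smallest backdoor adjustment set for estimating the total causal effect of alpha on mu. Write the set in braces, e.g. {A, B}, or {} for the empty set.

{delta}

Variables eligible for adjustment (non-descendants of alpha, excluding alpha and mu): {delta, eta, gamma, zeta}.
Backdoor paths from alpha to mu:
  P1: alpha <- delta -> gamma -> theta <- eta -> mu
  P2: alpha <- delta -> gamma -> theta -> mu
  P3: alpha <- delta -> theta <- eta -> mu
  P4: alpha <- delta -> theta -> mu
The empty set is not sufficient: P2 (alpha <- delta -> gamma -> theta -> mu) has no collider blocking it and no conditioned non-collider, so it is open.
Try {delta}:
  P1: blocked at fork node delta ∈ conditioning set.
  P2: blocked at fork node delta ∈ conditioning set.
  P3: blocked at fork node delta ∈ conditioning set.
  P4: blocked at fork node delta ∈ conditioning set.
{delta} contains no descendant of alpha and blocks every backdoor path.
No other singleton works — e.g. {eta} leaves P2 open — so {delta} is the unique smallest valid adjustment set.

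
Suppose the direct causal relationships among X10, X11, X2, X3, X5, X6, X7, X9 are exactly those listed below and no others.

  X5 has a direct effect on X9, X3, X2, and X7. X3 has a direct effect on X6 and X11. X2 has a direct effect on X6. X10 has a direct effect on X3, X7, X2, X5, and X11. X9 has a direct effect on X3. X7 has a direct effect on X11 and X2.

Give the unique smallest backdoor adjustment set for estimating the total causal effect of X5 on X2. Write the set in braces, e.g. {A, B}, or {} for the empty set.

Variables eligible for adjustment (non-descendants of X5, excluding X5 and X2): {X10}.
Backdoor paths from X5 to X2:
  P1: X5 <- X10 -> X7 -> X2
  P2: X5 <- X10 -> X7 -> X11 <- X3 -> X6 <- X2
  P3: X5 <- X10 -> X3 -> X11 <- X7 -> X2
  P4: X5 <- X10 -> X3 -> X6 <- X2
  P5: X5 <- X10 -> X2
  P6: X5 <- X10 -> X11 <- X7 -> X2
  P7: X5 <- X10 -> X11 <- X3 -> X6 <- X2
The empty set is not sufficient: P1 (X5 <- X10 -> X7 -> X2) has no collider blocking it and no conditioned non-collider, so it is open.
Try {X10}:
  P1: blocked at fork node X10 ∈ conditioning set.
  P2: blocked at fork node X10 ∈ conditioning set.
  P3: blocked at fork node X10 ∈ conditioning set.
  P4: blocked at fork node X10 ∈ conditioning set.
  P5: blocked at fork node X10 ∈ conditioning set.
  P6: blocked at fork node X10 ∈ conditioning set.
  P7: blocked at fork node X10 ∈ conditioning set.
{X10} contains no descendant of X5 and blocks every backdoor path.
{X10} is the unique smallest valid adjustment set.

{X10}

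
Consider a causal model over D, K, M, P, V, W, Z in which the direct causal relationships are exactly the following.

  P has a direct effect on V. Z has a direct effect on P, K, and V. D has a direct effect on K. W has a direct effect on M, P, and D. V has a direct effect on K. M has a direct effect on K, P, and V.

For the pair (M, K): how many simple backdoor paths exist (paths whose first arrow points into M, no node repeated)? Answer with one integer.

A backdoor path from M to K is any simple undirected path whose first edge points into M (i.e. leaves M via a parent).
Parents of M: {W}.
Enumerating:
  P1: M <- W -> P <- Z -> V -> K
  P2: M <- W -> P <- Z -> K
  P3: M <- W -> P -> V <- Z -> K
  P4: M <- W -> P -> V -> K
  P5: M <- W -> D -> K
That exhausts the simple backdoor paths. Count: 5.

5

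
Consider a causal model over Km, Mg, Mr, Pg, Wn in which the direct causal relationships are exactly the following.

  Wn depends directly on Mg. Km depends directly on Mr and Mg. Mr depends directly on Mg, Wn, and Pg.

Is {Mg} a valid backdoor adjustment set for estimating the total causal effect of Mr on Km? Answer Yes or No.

Backdoor paths from Mr to Km (paths whose first edge points into Mr):
  P1: Mr <- Mg -> Km
  P2: Mr <- Wn <- Mg -> Km
Condition 1 (no descendant of Mr in the set): holds — descendants of Mr are {Km}; none are in {Mg}.
Condition 2 (every backdoor path blocked by {Mg}):
  P1: blocked at fork node Mg ∈ conditioning set.
  P2: blocked at fork node Mg ∈ conditioning set.
{Mg} satisfies the backdoor criterion.

Yes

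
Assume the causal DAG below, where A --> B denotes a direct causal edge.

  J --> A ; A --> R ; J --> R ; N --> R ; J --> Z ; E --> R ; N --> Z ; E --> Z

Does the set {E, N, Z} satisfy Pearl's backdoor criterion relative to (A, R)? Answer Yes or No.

Backdoor paths from A to R (paths whose first edge points into A):
  P1: A <- J -> Z <- N -> R
  P2: A <- J -> Z <- E -> R
  P3: A <- J -> R
Condition 1 (no descendant of A in the set): holds — descendants of A are {R}; none are in {E, N, Z}.
Condition 2 (every backdoor path blocked by {E, N, Z}):
  P1: blocked at fork node N ∈ conditioning set.
  P2: blocked at fork node E ∈ conditioning set.
  P3: open — no interior node is in the conditioning set.
{E, N, Z} does not satisfy the backdoor criterion.

No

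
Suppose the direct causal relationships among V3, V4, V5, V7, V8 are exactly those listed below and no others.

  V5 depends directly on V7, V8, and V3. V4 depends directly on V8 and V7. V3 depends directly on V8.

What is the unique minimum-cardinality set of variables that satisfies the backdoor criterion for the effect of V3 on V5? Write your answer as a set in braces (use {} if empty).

Variables eligible for adjustment (non-descendants of V3, excluding V3 and V5): {V4, V7, V8}.
Backdoor paths from V3 to V5:
  P1: V3 <- V8 -> V4 <- V7 -> V5
  P2: V3 <- V8 -> V5
The empty set is not sufficient: P2 (V3 <- V8 -> V5) has no collider blocking it and no conditioned non-collider, so it is open.
Try {V8}:
  P1: blocked at fork node V8 ∈ conditioning set.
  P2: blocked at fork node V8 ∈ conditioning set.
{V8} contains no descendant of V3 and blocks every backdoor path.
No other singleton works — e.g. {V7} leaves P2 open — so {V8} is the unique smallest valid adjustment set.

{V8}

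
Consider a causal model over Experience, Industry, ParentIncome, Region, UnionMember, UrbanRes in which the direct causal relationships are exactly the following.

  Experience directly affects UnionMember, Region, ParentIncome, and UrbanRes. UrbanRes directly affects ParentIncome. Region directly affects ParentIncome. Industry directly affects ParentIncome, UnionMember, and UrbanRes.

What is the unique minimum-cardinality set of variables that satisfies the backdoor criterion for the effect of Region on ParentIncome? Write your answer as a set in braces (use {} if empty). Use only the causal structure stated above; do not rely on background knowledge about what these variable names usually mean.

{Experience}

Variables eligible for adjustment (non-descendants of Region, excluding Region and ParentIncome): {Experience, Industry, UnionMember, UrbanRes}.
Backdoor paths from Region to ParentIncome:
  P1: Region <- Experience -> UrbanRes <- Industry -> ParentIncome
  P2: Region <- Experience -> UrbanRes -> ParentIncome
  P3: Region <- Experience -> UnionMember <- Industry -> UrbanRes -> ParentIncome
  P4: Region <- Experience -> UnionMember <- Industry -> ParentIncome
  P5: Region <- Experience -> ParentIncome
The empty set is not sufficient: P2 (Region <- Experience -> UrbanRes -> ParentIncome) has no collider blocking it and no conditioned non-collider, so it is open.
Try {Experience}:
  P1: blocked at fork node Experience ∈ conditioning set.
  P2: blocked at fork node Experience ∈ conditioning set.
  P3: blocked at fork node Experience ∈ conditioning set.
  P4: blocked at fork node Experience ∈ conditioning set.
  P5: blocked at fork node Experience ∈ conditioning set.
{Experience} contains no descendant of Region and blocks every backdoor path.
No other singleton works — e.g. {Industry} leaves P2 open — so {Experience} is the unique smallest valid adjustment set.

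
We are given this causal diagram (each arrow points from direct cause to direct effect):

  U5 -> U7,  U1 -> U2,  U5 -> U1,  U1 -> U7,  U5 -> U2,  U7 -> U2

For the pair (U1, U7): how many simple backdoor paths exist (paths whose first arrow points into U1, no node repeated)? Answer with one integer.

2

A backdoor path from U1 to U7 is any simple undirected path whose first edge points into U1 (i.e. leaves U1 via a parent).
Parents of U1: {U5}.
Enumerating:
  P1: U1 <- U5 -> U7
  P2: U1 <- U5 -> U2 <- U7
That exhausts the simple backdoor paths. Count: 2.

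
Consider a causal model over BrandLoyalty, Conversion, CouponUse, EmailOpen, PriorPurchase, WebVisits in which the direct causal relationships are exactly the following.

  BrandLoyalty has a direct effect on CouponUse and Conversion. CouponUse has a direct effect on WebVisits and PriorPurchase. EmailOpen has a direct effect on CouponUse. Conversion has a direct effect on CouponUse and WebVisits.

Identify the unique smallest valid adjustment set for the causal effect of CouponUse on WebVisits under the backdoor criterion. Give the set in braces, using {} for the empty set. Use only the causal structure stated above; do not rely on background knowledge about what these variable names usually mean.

Variables eligible for adjustment (non-descendants of CouponUse, excluding CouponUse and WebVisits): {BrandLoyalty, Conversion, EmailOpen}.
Backdoor paths from CouponUse to WebVisits:
  P1: CouponUse <- BrandLoyalty -> Conversion -> WebVisits
  P2: CouponUse <- Conversion -> WebVisits
The empty set is not sufficient: P1 (CouponUse <- BrandLoyalty -> Conversion -> WebVisits) has no collider blocking it and no conditioned non-collider, so it is open.
Try {Conversion}:
  P1: blocked at chain node Conversion ∈ conditioning set.
  P2: blocked at fork node Conversion ∈ conditioning set.
{Conversion} contains no descendant of CouponUse and blocks every backdoor path.
No other singleton works — e.g. {BrandLoyalty} leaves P2 open — so {Conversion} is the unique smallest valid adjustment set.

{Conversion}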